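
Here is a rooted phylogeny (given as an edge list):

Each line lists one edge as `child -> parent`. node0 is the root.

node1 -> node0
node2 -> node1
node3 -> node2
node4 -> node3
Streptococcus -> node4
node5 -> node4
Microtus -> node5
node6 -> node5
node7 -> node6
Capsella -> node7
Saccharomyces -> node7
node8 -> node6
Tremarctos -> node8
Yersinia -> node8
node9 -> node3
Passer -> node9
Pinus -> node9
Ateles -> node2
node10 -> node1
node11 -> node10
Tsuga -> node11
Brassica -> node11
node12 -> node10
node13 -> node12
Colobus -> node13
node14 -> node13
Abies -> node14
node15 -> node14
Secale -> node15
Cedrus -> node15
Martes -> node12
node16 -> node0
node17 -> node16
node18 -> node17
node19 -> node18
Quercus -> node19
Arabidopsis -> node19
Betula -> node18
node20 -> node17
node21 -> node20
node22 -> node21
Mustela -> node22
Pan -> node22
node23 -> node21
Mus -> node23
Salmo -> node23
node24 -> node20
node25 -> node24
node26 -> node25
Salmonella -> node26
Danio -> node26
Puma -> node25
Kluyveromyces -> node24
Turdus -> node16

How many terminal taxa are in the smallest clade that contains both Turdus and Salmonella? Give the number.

The MRCA of Turdus and Salmonella is the node subtending ((((Quercus,Arabidopsis),Betula),(((Mustela,Pan),(Mus,Salmo)),(((Salmonella,Danio),Puma),Kluyveromyces))),Turdus).
That clade contains 12 terminal taxa: Arabidopsis, Betula, Danio, Kluyveromyces, Mus, Mustela, Pan, Puma, Quercus, Salmo, Salmonella, Turdus.

12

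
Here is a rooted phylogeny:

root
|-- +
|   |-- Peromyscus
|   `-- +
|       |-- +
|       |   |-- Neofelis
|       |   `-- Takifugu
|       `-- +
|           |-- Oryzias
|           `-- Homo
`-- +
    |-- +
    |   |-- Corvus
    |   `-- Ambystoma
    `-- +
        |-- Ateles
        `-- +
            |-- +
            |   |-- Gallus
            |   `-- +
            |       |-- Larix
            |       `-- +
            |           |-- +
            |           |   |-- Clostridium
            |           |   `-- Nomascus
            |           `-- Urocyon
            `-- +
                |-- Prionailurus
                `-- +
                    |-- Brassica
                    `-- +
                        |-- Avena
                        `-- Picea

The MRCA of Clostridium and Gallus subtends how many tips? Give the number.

5

The MRCA of Clostridium and Gallus is the node subtending (Gallus,(Larix,((Clostridium,Nomascus),Urocyon))).
That clade contains 5 terminal taxa: Clostridium, Gallus, Larix, Nomascus, Urocyon.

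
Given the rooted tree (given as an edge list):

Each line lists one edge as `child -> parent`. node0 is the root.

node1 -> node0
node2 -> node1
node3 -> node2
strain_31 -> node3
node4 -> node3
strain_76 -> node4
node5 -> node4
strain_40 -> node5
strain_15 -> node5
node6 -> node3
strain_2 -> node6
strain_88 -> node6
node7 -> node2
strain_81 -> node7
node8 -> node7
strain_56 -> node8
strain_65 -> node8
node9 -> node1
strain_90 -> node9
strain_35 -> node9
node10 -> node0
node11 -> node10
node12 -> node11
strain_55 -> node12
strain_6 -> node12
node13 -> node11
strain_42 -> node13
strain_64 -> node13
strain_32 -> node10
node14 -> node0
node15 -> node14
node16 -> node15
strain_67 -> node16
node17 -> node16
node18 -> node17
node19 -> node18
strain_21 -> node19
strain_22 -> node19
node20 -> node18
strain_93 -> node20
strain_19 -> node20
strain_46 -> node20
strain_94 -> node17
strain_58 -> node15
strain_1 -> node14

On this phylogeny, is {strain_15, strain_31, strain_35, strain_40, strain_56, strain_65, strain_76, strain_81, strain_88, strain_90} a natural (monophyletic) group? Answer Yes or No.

No

The MRCA of the listed taxa subtends (((strain_31,(strain_76,(strain_40,strain_15)),(strain_2,strain_88)),(strain_81,(strain_56,strain_65))),(strain_90,strain_35)).
That clade also contains strain_2, which is not in the proposed group, so the group is not monophyletic.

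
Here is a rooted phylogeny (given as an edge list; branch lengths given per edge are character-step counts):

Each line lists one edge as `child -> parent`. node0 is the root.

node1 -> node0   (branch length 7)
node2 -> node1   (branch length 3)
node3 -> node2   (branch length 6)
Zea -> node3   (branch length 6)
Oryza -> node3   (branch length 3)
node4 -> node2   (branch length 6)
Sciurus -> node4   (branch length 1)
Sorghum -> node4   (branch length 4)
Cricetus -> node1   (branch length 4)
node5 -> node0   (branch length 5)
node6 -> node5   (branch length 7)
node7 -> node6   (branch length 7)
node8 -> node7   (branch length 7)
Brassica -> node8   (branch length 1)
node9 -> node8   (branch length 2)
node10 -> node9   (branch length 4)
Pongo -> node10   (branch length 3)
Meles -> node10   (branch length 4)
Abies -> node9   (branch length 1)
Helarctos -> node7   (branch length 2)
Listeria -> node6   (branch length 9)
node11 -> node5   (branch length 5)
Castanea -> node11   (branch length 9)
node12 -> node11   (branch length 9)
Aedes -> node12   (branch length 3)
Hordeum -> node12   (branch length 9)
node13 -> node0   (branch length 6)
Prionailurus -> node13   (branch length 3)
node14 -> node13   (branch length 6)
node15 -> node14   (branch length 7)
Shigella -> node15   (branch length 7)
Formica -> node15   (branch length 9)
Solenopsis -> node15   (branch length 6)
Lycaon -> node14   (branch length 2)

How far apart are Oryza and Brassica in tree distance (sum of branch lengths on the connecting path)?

46

The path runs Oryza → … → MRCA → … → Brassica; the MRCA is the root of the tree.
Branch lengths along that path: 3 + 6 + 3 + 7 + 5 + 7 + 7 + 7 + 1 = 46.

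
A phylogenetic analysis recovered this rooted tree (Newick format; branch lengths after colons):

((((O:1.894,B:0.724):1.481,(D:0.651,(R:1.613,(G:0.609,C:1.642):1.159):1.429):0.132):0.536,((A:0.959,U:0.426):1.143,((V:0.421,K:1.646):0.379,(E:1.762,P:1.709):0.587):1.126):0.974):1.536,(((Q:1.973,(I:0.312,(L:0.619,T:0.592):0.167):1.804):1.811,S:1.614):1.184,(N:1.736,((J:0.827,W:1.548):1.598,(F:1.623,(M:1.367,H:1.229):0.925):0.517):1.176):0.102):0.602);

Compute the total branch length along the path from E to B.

The path runs E → … → MRCA → … → B; the MRCA is the node subtending (((O,B),(D,(R,(G,C)))),((A,U),((V,K),(E,P)))).
Branch lengths along that path: 1.762 + 0.587 + 1.126 + 0.974 + 0.536 + 1.481 + 0.724 = 7.190.

7.190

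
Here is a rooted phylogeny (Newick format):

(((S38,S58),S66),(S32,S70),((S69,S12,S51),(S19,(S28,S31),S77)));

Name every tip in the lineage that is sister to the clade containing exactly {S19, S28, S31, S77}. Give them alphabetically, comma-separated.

The clade containing exactly {S19, S28, S31, S77} attaches to the tree at the node subtending ((S69,S12,S51),(S19,(S28,S31),S77)).
The other lineage descending from that same node — the sister group — is (S69,S12,S51); its 3 tips in alphabetical order are the answer.

S12, S51, S69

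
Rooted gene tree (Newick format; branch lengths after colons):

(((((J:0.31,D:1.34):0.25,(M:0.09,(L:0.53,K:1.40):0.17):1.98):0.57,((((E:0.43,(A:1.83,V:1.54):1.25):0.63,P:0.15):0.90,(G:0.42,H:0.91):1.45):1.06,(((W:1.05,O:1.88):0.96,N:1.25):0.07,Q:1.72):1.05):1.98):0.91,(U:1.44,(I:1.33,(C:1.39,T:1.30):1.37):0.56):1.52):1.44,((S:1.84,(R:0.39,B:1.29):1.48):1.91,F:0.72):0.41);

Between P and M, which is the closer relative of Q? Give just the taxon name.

P

The MRCA of Q and P subtends ((((E,(A,V)),P),(G,H)),(((W,O),N),Q)) (10 taxa).
The MRCA of Q and M subtends (((J,D),(M,(L,K))),((((E,(A,V)),P),(G,H)),(((W,O),N),Q))) (15 taxa).
The first is nested inside the second, so Q shares a more recent common ancestor with P.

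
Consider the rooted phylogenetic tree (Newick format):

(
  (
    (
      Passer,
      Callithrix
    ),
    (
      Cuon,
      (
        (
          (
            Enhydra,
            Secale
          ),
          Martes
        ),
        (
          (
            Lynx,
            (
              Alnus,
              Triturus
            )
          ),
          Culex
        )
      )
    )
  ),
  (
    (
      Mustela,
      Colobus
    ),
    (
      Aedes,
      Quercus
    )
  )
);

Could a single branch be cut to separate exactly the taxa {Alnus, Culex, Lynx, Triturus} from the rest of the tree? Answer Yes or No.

Yes

The most recent common ancestor of these taxa subtends ((Lynx,(Alnus,Triturus)),Culex).
That clade has exactly 4 tips — every listed taxon and nothing else — so the group is monophyletic.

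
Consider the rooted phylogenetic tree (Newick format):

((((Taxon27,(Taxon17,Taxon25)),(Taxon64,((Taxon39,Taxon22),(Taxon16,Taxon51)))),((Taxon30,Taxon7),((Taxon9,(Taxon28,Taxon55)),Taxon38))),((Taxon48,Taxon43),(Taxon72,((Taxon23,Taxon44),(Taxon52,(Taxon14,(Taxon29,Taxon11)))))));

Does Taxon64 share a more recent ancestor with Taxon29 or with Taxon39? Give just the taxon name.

Taxon39

The MRCA of Taxon64 and Taxon39 subtends (Taxon64,((Taxon39,Taxon22),(Taxon16,Taxon51))) (5 taxa).
The MRCA of Taxon64 and Taxon29 is the root, subtending the entire tree (23 taxa).
The first is nested inside the second, so Taxon64 shares a more recent common ancestor with Taxon39.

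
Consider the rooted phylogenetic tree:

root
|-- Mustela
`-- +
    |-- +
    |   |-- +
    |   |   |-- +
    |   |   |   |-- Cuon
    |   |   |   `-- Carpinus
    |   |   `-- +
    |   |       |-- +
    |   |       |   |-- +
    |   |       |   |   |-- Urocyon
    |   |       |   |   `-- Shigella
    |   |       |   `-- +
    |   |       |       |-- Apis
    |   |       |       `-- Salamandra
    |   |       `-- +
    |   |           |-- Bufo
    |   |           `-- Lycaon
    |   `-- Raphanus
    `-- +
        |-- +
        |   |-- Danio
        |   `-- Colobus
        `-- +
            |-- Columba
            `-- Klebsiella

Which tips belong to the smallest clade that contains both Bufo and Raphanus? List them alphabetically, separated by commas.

Apis, Bufo, Carpinus, Cuon, Lycaon, Raphanus, Salamandra, Shigella, Urocyon

Tracing Bufo: it sits inside (Bufo,Lycaon).
Tracing Raphanus: it sits inside (((Cuon,Carpinus),(((Urocyon,Shigella),(Apis,Salamandra)),(Bufo,Lycaon))),Raphanus).
The smallest clade enclosing both is (((Cuon,Carpinus),(((Urocyon,Shigella),(Apis,Salamandra)),(Bufo,Lycaon))),Raphanus); the answer is its 9 terminal taxa in alphabetical order.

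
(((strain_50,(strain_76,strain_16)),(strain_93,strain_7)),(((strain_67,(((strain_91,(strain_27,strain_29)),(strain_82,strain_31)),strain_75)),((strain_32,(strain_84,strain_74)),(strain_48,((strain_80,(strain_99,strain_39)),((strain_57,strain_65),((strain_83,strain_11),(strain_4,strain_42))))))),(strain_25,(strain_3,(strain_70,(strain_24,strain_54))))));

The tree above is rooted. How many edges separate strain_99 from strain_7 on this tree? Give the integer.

The MRCA of strain_99 and strain_7 is the root of the tree.
From strain_99 up to that node: 8 branches. From strain_7 up to the same node: 3 branches. Total: 8 + 3 = 11.

11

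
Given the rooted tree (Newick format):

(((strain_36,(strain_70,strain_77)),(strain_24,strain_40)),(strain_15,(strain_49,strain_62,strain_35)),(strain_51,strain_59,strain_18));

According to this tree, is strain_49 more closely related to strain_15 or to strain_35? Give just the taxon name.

The MRCA of strain_49 and strain_35 subtends (strain_49,strain_62,strain_35) (3 taxa).
The MRCA of strain_49 and strain_15 subtends (strain_15,(strain_49,strain_62,strain_35)) (4 taxa).
The first is nested inside the second, so strain_49 shares a more recent common ancestor with strain_35.

strain_35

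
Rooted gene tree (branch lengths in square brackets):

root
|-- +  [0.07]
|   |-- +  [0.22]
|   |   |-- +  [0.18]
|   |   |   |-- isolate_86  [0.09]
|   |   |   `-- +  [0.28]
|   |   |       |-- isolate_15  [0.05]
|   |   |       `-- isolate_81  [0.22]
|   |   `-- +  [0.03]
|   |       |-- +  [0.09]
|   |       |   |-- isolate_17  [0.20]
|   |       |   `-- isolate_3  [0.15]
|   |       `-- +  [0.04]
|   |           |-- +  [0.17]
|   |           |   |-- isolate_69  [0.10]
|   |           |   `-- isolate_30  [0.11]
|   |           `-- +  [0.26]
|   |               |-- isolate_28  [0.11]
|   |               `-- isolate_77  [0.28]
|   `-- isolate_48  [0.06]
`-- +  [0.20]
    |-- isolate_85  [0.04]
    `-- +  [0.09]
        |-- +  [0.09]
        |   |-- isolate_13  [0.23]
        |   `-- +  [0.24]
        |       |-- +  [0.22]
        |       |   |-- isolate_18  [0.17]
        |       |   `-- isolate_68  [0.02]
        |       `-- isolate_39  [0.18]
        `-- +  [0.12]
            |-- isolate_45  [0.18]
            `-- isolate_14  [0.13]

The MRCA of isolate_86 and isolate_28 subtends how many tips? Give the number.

The MRCA of isolate_86 and isolate_28 is the node subtending ((isolate_86,(isolate_15,isolate_81)),((isolate_17,isolate_3),((isolate_69,isolate_30),(isolate_28,isolate_77)))).
That clade contains 9 terminal taxa: isolate_15, isolate_17, isolate_28, isolate_3, isolate_30, isolate_69, isolate_77, isolate_81, isolate_86.

9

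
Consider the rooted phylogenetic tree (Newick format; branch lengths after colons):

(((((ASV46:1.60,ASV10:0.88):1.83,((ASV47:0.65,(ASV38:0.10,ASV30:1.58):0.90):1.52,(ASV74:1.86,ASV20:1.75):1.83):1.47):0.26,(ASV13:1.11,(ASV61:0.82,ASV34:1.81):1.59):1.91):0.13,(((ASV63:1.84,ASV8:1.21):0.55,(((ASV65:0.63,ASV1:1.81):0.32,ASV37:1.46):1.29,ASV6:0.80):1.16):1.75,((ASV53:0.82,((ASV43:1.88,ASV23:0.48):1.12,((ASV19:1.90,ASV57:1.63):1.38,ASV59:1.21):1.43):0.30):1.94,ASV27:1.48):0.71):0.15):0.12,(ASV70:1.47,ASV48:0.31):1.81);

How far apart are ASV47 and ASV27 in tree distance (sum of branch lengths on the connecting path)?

The path runs ASV47 → … → MRCA → … → ASV27; the MRCA is the node subtending ((((ASV46,ASV10),((ASV47,(ASV38,ASV30)),(ASV74,ASV20))),(ASV13,(ASV61,ASV34))),(((ASV63,ASV8),(((ASV65,ASV1),ASV37),ASV6)),((ASV53,((ASV43,ASV23),((ASV19,ASV57),ASV59))),ASV27))).
Branch lengths along that path: 0.65 + 1.52 + 1.47 + 0.26 + 0.13 + 0.15 + 0.71 + 1.48 = 6.37.

6.37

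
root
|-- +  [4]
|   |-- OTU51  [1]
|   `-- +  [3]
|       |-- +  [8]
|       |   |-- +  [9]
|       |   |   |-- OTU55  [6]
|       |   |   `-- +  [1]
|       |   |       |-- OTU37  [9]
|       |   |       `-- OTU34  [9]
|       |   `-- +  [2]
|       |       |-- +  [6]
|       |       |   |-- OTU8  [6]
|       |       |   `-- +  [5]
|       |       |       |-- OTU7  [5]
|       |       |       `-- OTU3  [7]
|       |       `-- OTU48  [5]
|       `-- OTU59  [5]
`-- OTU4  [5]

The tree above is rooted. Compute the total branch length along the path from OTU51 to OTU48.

19

The path runs OTU51 → … → MRCA → … → OTU48; the MRCA is the node subtending (OTU51,(((OTU55,(OTU37,OTU34)),((OTU8,(OTU7,OTU3)),OTU48)),OTU59)).
Branch lengths along that path: 1 + 3 + 8 + 2 + 5 = 19.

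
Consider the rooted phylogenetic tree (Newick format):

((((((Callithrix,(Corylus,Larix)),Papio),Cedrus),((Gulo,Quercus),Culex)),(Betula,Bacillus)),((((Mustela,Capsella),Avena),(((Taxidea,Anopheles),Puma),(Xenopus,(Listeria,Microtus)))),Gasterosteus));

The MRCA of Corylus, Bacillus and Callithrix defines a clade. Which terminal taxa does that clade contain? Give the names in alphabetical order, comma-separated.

Tracing Corylus: it sits inside (Corylus,Larix).
Tracing Bacillus: it sits inside (Betula,Bacillus).
Tracing Callithrix: it sits inside (Callithrix,(Corylus,Larix)).
The smallest clade enclosing all 3 is (((((Callithrix,(Corylus,Larix)),Papio),Cedrus),((Gulo,Quercus),Culex)),(Betula,Bacillus)); the answer is its 10 terminal taxa in alphabetical order.

Bacillus, Betula, Callithrix, Cedrus, Corylus, Culex, Gulo, Larix, Papio, Quercus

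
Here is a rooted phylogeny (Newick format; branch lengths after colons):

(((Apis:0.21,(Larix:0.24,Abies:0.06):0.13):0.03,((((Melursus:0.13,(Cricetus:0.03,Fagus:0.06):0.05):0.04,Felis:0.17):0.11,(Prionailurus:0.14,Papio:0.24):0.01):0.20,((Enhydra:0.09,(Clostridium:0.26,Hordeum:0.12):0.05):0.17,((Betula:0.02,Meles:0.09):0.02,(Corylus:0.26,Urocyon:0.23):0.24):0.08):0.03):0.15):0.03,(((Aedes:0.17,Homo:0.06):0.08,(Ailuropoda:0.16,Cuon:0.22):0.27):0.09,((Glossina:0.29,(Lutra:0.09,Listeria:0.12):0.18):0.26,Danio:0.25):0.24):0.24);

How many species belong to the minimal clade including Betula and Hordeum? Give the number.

7

The MRCA of Betula and Hordeum is the node subtending ((Enhydra,(Clostridium,Hordeum)),((Betula,Meles),(Corylus,Urocyon))).
That clade contains 7 terminal taxa: Betula, Clostridium, Corylus, Enhydra, Hordeum, Meles, Urocyon.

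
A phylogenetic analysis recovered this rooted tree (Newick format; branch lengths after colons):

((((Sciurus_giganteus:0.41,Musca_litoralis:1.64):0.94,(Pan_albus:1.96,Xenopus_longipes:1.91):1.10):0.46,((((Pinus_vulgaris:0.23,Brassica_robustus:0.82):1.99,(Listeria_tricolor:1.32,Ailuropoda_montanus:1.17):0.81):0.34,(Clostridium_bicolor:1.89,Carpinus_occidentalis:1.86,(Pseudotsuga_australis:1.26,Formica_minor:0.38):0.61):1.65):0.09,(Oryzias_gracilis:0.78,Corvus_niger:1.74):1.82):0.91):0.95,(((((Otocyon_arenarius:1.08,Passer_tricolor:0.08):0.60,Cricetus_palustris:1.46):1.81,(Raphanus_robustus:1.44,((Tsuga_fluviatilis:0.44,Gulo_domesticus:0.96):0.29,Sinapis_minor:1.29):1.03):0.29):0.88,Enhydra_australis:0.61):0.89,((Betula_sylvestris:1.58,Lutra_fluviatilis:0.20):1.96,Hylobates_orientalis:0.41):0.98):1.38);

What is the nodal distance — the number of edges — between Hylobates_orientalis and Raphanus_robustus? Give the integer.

6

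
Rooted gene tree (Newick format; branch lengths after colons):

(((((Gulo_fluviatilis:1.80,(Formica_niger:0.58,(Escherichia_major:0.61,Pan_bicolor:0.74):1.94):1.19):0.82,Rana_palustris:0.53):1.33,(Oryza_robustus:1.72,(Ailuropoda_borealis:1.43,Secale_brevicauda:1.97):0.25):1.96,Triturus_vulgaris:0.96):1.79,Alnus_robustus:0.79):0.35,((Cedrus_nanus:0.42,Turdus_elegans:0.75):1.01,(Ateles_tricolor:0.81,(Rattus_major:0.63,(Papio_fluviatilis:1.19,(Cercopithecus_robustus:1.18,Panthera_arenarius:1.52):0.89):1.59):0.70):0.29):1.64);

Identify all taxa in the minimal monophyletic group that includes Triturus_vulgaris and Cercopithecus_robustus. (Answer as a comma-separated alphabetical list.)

Tracing Triturus_vulgaris: it sits inside (((Gulo_fluviatilis,(Formica_niger,(Escherichia_major,Pan_bicolor))),Rana_palustris),(Oryza_robustus,(Ailuropoda_borealis,Secale_brevicauda)),Triturus_vulgaris).
Tracing Cercopithecus_robustus: it sits inside (Cercopithecus_robustus,Panthera_arenarius).
The smallest clade enclosing both is the whole tree (their MRCA is the root), so the answer is all 17 tips in alphabetical order.

Ailuropoda_borealis, Alnus_robustus, Ateles_tricolor, Cedrus_nanus, Cercopithecus_robustus, Escherichia_major, Formica_niger, Gulo_fluviatilis, Oryza_robustus, Pan_bicolor, Panthera_arenarius, Papio_fluviatilis, Rana_palustris, Rattus_major, Secale_brevicauda, Triturus_vulgaris, Turdus_elegans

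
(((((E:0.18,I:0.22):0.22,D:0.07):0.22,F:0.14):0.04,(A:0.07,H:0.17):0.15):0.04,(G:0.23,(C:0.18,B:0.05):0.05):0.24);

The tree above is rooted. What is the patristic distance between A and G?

0.73

The path runs A → … → MRCA → … → G; the MRCA is the root of the tree.
Branch lengths along that path: 0.07 + 0.15 + 0.04 + 0.24 + 0.23 = 0.73.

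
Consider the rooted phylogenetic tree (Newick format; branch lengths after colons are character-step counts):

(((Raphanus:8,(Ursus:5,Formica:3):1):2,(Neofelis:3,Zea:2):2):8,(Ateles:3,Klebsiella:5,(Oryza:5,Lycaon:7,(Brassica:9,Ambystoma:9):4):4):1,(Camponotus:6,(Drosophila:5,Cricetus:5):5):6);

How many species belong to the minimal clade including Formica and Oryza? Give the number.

14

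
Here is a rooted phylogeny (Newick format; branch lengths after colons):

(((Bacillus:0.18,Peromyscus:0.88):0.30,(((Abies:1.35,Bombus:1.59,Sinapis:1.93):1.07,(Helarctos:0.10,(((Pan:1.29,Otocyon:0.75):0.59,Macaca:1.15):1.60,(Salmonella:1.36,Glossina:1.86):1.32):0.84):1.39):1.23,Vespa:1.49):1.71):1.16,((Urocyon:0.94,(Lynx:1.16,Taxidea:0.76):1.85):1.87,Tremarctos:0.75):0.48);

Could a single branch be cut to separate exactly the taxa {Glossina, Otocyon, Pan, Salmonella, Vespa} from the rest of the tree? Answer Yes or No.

No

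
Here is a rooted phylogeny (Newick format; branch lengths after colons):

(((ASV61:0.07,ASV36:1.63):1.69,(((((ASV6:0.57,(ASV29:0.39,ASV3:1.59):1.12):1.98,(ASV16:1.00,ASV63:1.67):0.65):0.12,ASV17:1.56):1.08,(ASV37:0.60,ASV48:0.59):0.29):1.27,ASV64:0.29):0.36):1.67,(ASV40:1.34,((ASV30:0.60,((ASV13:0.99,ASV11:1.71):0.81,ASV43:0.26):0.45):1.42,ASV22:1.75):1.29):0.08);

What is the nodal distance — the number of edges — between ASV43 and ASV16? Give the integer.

The MRCA of ASV43 and ASV16 is the root of the tree.
From ASV43 up to that node: 5 branches. From ASV16 up to the same node: 7 branches. Total: 5 + 7 = 12.

12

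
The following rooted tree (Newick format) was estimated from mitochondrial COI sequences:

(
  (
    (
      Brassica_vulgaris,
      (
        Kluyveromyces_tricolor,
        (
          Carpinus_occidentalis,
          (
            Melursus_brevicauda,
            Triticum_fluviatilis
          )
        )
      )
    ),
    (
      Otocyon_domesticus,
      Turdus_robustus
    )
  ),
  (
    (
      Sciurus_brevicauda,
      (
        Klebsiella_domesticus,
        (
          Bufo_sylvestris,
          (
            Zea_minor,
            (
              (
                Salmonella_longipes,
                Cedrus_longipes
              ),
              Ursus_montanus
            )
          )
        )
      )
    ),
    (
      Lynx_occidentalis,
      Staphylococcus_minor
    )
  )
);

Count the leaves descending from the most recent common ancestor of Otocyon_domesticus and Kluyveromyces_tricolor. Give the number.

7

The MRCA of Otocyon_domesticus and Kluyveromyces_tricolor is the node subtending ((Brassica_vulgaris,(Kluyveromyces_tricolor,(Carpinus_occidentalis,(Melursus_brevicauda,Triticum_fluviatilis)))),(Otocyon_domesticus,Turdus_robustus)).
That clade contains 7 terminal taxa: Brassica_vulgaris, Carpinus_occidentalis, Kluyveromyces_tricolor, Melursus_brevicauda, Otocyon_domesticus, Triticum_fluviatilis, Turdus_robustus.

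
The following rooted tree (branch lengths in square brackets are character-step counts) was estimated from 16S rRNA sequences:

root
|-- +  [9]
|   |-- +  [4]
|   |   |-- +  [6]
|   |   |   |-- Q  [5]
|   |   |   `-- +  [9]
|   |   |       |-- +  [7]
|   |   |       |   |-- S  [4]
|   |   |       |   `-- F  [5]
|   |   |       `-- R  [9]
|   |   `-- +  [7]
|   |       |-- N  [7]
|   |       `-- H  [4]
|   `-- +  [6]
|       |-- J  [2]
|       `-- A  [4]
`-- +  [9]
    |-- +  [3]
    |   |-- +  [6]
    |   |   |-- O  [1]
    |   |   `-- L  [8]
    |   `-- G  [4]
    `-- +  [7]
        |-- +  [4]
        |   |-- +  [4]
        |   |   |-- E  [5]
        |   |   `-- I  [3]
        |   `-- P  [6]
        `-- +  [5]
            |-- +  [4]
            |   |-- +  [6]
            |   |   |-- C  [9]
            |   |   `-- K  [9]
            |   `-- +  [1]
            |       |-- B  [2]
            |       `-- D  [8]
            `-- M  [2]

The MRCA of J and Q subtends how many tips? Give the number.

8

The MRCA of J and Q is the node subtending (((Q,((S,F),R)),(N,H)),(J,A)).
That clade contains 8 terminal taxa: A, F, H, J, N, Q, R, S.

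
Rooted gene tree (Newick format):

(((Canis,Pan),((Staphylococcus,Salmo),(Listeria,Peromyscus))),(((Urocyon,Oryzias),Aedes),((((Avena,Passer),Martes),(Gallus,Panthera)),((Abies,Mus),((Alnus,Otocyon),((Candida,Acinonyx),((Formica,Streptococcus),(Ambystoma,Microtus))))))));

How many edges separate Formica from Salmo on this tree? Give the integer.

The MRCA of Formica and Salmo is the root of the tree.
From Formica up to that node: 8 branches. From Salmo up to the same node: 4 branches. Total: 8 + 4 = 12.

12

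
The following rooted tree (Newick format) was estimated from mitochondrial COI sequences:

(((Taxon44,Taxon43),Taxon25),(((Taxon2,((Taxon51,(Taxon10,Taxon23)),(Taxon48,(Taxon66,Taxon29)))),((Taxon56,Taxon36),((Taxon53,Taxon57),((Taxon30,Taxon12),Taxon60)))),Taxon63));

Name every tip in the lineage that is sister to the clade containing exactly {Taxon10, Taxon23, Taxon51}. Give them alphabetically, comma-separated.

Taxon29, Taxon48, Taxon66

The clade containing exactly {Taxon10, Taxon23, Taxon51} attaches to the tree at the node subtending ((Taxon51,(Taxon10,Taxon23)),(Taxon48,(Taxon66,Taxon29))).
The other lineage descending from that same node — the sister group — is (Taxon48,(Taxon66,Taxon29)); its 3 tips in alphabetical order are the answer.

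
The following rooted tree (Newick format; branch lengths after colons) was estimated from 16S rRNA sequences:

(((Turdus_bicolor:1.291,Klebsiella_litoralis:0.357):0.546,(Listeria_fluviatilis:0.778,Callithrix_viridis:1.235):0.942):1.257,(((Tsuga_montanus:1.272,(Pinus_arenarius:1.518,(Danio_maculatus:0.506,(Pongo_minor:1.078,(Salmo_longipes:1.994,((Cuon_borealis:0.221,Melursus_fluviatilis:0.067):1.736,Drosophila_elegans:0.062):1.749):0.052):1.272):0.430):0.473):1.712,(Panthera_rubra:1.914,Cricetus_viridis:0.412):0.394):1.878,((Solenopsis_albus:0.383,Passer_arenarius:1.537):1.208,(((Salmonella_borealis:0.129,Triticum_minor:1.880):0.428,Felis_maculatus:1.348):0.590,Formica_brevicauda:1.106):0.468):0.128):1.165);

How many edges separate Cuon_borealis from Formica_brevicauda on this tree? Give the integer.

12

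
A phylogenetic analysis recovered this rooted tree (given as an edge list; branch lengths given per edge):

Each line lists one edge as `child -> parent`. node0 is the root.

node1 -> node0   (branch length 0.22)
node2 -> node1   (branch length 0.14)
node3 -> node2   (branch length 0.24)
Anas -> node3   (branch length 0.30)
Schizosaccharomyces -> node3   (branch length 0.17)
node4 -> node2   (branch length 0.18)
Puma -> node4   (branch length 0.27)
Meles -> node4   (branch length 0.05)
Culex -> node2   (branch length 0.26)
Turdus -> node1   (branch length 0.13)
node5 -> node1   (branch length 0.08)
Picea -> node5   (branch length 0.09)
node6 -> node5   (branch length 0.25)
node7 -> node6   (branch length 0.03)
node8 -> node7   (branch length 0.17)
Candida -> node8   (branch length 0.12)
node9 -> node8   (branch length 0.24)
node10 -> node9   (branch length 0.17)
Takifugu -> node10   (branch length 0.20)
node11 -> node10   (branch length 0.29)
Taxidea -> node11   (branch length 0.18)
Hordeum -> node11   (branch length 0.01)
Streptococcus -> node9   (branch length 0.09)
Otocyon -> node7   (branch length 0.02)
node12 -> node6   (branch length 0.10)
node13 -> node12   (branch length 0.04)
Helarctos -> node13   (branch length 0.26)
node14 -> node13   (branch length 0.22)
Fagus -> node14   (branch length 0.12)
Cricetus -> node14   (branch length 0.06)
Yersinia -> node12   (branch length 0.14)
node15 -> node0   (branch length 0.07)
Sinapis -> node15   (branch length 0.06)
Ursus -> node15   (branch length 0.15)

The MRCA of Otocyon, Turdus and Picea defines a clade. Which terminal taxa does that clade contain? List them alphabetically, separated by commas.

Tracing Otocyon: it sits inside ((Candida,((Takifugu,(Taxidea,Hordeum)),Streptococcus)),Otocyon).
Tracing Turdus: it sits inside (((Anas,Schizosaccharomyces),(Puma,Meles),Culex),Turdus,(Picea,(((Candida,((Takifugu,(Taxidea,Hordeum)),Streptococcus)),Otocyon),((Helarctos,(Fagus,Cricetus)),Yersinia)))).
Tracing Picea: it sits inside (Picea,(((Candida,((Takifugu,(Taxidea,Hordeum)),Streptococcus)),Otocyon),((Helarctos,(Fagus,Cricetus)),Yersinia))).
The smallest clade enclosing all 3 is (((Anas,Schizosaccharomyces),(Puma,Meles),Culex),Turdus,(Picea,(((Candida,((Takifugu,(Taxidea,Hordeum)),Streptococcus)),Otocyon),((Helarctos,(Fagus,Cricetus)),Yersinia)))); the answer is its 17 terminal taxa in alphabetical order.

Anas, Candida, Cricetus, Culex, Fagus, Helarctos, Hordeum, Meles, Otocyon, Picea, Puma, Schizosaccharomyces, Streptococcus, Takifugu, Taxidea, Turdus, Yersinia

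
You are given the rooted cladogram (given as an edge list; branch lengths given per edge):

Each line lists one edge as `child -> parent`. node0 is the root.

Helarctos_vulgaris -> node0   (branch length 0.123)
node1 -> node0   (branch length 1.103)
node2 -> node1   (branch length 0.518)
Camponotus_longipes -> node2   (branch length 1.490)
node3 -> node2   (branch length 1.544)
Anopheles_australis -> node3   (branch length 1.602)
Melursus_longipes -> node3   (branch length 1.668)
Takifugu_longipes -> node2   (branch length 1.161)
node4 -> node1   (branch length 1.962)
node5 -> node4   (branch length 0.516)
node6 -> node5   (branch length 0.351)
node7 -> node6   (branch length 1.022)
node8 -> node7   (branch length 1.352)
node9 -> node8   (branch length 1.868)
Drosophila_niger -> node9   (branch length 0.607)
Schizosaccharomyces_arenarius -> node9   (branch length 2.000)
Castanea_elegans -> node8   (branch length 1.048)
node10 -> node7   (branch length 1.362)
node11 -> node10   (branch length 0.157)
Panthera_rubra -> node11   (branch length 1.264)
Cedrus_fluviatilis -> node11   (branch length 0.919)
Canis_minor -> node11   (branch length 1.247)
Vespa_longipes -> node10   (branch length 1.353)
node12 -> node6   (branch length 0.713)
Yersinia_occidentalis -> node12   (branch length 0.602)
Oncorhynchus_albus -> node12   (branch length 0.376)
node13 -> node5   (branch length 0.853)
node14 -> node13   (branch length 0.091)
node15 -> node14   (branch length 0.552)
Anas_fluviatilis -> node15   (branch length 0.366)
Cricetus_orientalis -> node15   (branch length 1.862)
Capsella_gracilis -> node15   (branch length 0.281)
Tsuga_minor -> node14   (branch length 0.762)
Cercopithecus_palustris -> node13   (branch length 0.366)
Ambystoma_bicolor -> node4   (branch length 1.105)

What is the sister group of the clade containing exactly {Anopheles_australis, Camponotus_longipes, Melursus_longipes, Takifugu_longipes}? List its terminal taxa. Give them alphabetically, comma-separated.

The clade containing exactly {Anopheles_australis, Camponotus_longipes, Melursus_longipes, Takifugu_longipes} attaches to the tree at the node subtending ((Camponotus_longipes,(Anopheles_australis,Melursus_longipes),Takifugu_longipes),((((((Drosophila_niger,Schizosaccharomyces_arenarius),Castanea_elegans),((Panthera_rubra,Cedrus_fluviatilis,Canis_minor),Vespa_longipes)),(Yersinia_occidentalis,Oncorhynchus_albus)),(((Anas_fluviatilis,Cricetus_orientalis,Capsella_gracilis),Tsuga_minor),Cercopithecus_palustris)),Ambystoma_bicolor)).
The other lineage descending from that same node — the sister group — is ((((((Drosophila_niger,Schizosaccharomyces_arenarius),Castanea_elegans),((Panthera_rubra,Cedrus_fluviatilis,Canis_minor),Vespa_longipes)),(Yersinia_occidentalis,Oncorhynchus_albus)),(((Anas_fluviatilis,Cricetus_orientalis,Capsella_gracilis),Tsuga_minor),Cercopithecus_palustris)),Ambystoma_bicolor); its 15 tips in alphabetical order are the answer.

Ambystoma_bicolor, Anas_fluviatilis, Canis_minor, Capsella_gracilis, Castanea_elegans, Cedrus_fluviatilis, Cercopithecus_palustris, Cricetus_orientalis, Drosophila_niger, Oncorhynchus_albus, Panthera_rubra, Schizosaccharomyces_arenarius, Tsuga_minor, Vespa_longipes, Yersinia_occidentalis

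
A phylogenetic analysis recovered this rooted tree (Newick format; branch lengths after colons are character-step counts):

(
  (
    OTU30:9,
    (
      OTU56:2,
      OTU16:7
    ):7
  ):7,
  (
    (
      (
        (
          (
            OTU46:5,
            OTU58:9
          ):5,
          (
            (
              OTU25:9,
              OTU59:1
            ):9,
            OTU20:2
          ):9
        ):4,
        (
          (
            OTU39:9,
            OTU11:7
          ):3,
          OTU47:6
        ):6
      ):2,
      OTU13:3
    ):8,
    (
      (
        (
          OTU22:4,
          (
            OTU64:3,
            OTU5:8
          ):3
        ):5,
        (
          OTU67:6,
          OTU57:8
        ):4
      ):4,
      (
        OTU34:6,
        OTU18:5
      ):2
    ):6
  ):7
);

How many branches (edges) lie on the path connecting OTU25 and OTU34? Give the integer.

9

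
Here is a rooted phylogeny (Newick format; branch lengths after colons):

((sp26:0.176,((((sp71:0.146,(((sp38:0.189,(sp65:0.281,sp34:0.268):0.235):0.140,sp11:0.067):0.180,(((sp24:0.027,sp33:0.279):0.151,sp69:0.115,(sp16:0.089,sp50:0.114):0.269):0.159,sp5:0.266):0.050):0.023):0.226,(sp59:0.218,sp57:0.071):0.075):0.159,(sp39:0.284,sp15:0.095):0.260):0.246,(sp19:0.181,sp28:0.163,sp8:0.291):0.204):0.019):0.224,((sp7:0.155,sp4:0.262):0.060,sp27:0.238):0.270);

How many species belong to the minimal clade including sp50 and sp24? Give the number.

5

The MRCA of sp50 and sp24 is the node subtending ((sp24,sp33),sp69,(sp16,sp50)).
That clade contains 5 terminal taxa: sp16, sp24, sp33, sp50, sp69.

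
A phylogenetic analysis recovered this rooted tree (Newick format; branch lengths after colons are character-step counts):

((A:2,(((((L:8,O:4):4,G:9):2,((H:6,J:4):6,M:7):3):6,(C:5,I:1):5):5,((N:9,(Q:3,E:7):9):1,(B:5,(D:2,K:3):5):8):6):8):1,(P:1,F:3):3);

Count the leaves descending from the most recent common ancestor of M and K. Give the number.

14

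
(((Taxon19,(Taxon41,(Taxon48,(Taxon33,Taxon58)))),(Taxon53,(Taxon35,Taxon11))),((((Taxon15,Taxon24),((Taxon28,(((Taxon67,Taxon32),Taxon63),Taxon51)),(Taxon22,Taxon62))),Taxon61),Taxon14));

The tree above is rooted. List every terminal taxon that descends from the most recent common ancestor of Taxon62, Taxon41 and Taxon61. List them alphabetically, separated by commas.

Taxon11, Taxon14, Taxon15, Taxon19, Taxon22, Taxon24, Taxon28, Taxon32, Taxon33, Taxon35, Taxon41, Taxon48, Taxon51, Taxon53, Taxon58, Taxon61, Taxon62, Taxon63, Taxon67

Tracing Taxon62: it sits inside (Taxon22,Taxon62).
Tracing Taxon41: it sits inside (Taxon41,(Taxon48,(Taxon33,Taxon58))).
Tracing Taxon61: it sits inside (((Taxon15,Taxon24),((Taxon28,(((Taxon67,Taxon32),Taxon63),Taxon51)),(Taxon22,Taxon62))),Taxon61).
The smallest clade enclosing all 3 is the whole tree (their MRCA is the root), so the answer is all 19 tips in alphabetical order.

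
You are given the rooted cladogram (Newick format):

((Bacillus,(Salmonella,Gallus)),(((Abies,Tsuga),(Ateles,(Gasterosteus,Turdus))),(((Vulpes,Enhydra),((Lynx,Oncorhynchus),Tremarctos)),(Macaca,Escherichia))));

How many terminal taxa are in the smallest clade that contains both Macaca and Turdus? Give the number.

The MRCA of Macaca and Turdus is the node subtending (((Abies,Tsuga),(Ateles,(Gasterosteus,Turdus))),(((Vulpes,Enhydra),((Lynx,Oncorhynchus),Tremarctos)),(Macaca,Escherichia))).
That clade contains 12 terminal taxa: Abies, Ateles, Enhydra, Escherichia, Gasterosteus, Lynx, Macaca, Oncorhynchus, Tremarctos, Tsuga, Turdus, Vulpes.

12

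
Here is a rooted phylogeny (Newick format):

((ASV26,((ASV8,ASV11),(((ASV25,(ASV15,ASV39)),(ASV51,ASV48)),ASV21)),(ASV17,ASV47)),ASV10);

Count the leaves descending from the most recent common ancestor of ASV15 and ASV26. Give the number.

The MRCA of ASV15 and ASV26 is the node subtending (ASV26,((ASV8,ASV11),(((ASV25,(ASV15,ASV39)),(ASV51,ASV48)),ASV21)),(ASV17,ASV47)).
That clade contains 11 terminal taxa: ASV11, ASV15, ASV17, ASV21, ASV25, ASV26, ASV39, ASV47, ASV48, ASV51, ASV8.

11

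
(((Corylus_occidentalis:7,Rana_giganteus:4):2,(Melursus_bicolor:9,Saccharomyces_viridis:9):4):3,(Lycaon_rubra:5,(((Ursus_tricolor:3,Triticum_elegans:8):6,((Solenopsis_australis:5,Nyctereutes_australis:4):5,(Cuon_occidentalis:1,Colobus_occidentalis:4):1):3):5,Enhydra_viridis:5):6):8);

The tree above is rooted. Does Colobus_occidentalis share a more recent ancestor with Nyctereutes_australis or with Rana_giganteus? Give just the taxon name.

The MRCA of Colobus_occidentalis and Nyctereutes_australis subtends ((Solenopsis_australis,Nyctereutes_australis),(Cuon_occidentalis,Colobus_occidentalis)) (4 taxa).
The MRCA of Colobus_occidentalis and Rana_giganteus is the root, subtending the entire tree (12 taxa).
The first is nested inside the second, so Colobus_occidentalis shares a more recent common ancestor with Nyctereutes_australis.

Nyctereutes_australis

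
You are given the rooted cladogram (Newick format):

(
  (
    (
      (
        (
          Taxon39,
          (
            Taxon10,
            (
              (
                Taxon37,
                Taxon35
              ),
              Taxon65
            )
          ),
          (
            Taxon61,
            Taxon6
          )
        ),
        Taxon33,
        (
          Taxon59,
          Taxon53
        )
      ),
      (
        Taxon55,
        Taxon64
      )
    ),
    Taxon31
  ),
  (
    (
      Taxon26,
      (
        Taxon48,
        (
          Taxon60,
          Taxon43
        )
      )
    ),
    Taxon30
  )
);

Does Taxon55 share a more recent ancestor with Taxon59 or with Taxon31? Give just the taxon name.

Taxon59

The MRCA of Taxon55 and Taxon59 subtends (((Taxon39,(Taxon10,((Taxon37,Taxon35),Taxon65)),(Taxon61,Taxon6)),Taxon33,(Taxon59,Taxon53)),(Taxon55,Taxon64)) (12 taxa).
The MRCA of Taxon55 and Taxon31 subtends ((((Taxon39,(Taxon10,((Taxon37,Taxon35),Taxon65)),(Taxon61,Taxon6)),Taxon33,(Taxon59,Taxon53)),(Taxon55,Taxon64)),Taxon31) (13 taxa).
The first is nested inside the second, so Taxon55 shares a more recent common ancestor with Taxon59.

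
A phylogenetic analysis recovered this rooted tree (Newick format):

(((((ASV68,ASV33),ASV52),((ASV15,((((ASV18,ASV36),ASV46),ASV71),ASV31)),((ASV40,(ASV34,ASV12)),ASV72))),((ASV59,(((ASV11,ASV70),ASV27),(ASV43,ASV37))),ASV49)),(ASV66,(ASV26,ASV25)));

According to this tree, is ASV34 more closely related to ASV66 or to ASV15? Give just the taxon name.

The MRCA of ASV34 and ASV15 subtends ((ASV15,((((ASV18,ASV36),ASV46),ASV71),ASV31)),((ASV40,(ASV34,ASV12)),ASV72)) (10 taxa).
The MRCA of ASV34 and ASV66 is the root, subtending the entire tree (23 taxa).
The first is nested inside the second, so ASV34 shares a more recent common ancestor with ASV15.

ASV15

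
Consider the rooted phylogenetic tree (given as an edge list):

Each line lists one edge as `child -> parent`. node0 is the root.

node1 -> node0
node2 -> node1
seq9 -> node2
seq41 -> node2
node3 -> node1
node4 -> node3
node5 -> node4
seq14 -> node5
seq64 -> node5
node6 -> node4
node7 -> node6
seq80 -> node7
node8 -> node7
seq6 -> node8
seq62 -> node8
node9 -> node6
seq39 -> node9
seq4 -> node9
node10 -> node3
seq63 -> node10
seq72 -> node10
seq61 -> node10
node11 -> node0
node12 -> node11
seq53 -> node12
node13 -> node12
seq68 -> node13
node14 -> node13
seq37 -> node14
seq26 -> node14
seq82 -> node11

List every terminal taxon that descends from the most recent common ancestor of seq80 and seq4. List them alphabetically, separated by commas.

seq39, seq4, seq6, seq62, seq80

Tracing seq80: it sits inside (seq80,(seq6,seq62)).
Tracing seq4: it sits inside (seq39,seq4).
The smallest clade enclosing both is ((seq80,(seq6,seq62)),(seq39,seq4)); the answer is its 5 terminal taxa in alphabetical order.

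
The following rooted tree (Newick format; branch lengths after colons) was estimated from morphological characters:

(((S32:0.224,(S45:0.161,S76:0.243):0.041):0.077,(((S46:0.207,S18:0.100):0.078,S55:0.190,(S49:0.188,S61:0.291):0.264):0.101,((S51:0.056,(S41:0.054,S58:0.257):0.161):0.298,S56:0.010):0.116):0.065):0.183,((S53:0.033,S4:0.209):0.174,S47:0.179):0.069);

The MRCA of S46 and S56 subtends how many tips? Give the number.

9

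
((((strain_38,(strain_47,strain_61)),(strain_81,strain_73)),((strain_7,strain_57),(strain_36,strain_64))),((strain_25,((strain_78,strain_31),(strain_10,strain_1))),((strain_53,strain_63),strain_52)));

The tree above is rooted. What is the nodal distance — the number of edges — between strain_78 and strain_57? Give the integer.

9

The MRCA of strain_78 and strain_57 is the root of the tree.
From strain_78 up to that node: 5 branches. From strain_57 up to the same node: 4 branches. Total: 5 + 4 = 9.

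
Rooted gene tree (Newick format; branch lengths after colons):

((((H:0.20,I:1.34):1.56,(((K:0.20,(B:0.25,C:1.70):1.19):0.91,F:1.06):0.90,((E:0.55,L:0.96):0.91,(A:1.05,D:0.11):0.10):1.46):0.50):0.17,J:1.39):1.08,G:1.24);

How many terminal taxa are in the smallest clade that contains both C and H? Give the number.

10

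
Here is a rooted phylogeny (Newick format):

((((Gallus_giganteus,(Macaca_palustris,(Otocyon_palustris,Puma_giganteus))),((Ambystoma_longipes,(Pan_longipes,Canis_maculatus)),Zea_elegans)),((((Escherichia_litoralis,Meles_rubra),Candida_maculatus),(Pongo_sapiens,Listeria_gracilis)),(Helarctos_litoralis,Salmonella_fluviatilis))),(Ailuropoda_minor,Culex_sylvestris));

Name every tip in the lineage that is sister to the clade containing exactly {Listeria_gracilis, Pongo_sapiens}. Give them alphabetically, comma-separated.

Candida_maculatus, Escherichia_litoralis, Meles_rubra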